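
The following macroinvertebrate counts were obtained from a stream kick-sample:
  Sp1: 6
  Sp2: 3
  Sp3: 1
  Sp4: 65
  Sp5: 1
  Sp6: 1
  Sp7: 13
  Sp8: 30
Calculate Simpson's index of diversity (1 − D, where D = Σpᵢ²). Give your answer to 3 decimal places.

Total N = 6+3+1+65+1+1+13+30 = 120, so the proportions are 0.05, 0.025, 0.00833, 0.54167, 0.00833, 0.00833, 0.10833, 0.25 (working shown to 5 dp, full precision carried).
D = 0.05² + 0.025² + 0.00833² + 0.54167² + 0.00833² + 0.00833² + 0.10833² + 0.25² = 0.00250 + 0.00063 + 0.00007 + 0.29340 + 0.00007 + 0.00007 + 0.01174 + 0.06250 = 0.37097.
So 1 − D = 0.62903, i.e. 0.629 to 3 decimal places.

0.629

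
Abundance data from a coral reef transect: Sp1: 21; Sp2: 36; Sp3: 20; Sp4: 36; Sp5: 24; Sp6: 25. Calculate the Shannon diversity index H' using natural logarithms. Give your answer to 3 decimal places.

1.763

Total N = 21+36+20+36+24+25 = 162, so the proportions are 0.12963, 0.22222, 0.12346, 0.22222, 0.14815, 0.15432 (working shown to 5 dp, full precision carried).
Each pᵢ ln pᵢ term: 0.12963×(-2.04307)=-0.26484, 0.22222×(-1.50408)=-0.33424, 0.12346×(-2.09186)=-0.25825, 0.22222×(-1.50408)=-0.33424, 0.14815×(-1.90954)=-0.28290, 0.15432×(-1.86872)=-0.28838.
Sum = -1.76285, so H' = 1.763.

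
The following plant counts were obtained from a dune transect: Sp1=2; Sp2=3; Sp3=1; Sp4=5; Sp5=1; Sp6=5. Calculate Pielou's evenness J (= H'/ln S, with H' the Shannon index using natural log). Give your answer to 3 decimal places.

0.899

Total N = 2+3+1+5+1+5 = 17, so the proportions are 0.11765, 0.17647, 0.05882, 0.29412, 0.05882, 0.29412 (working shown to 5 dp, full precision carried).
H' = −Σ pᵢ ln pᵢ = −((-0.25177) + (-0.30611) + (-0.16666) + (-0.35993) + (-0.16666) + (-0.35993)) = 1.61107.
With S = 6 species, ln S = 1.79176, so J = 1.61107/1.79176 = 0.89915, i.e. 0.899 to 3 decimal places.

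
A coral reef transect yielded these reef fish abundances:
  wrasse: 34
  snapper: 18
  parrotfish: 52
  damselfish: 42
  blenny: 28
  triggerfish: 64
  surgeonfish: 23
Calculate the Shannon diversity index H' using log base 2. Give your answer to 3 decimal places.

Total N = 34+18+52+42+28+64+23 = 261, so the proportions are 0.13027, 0.06897, 0.19923, 0.16092, 0.10728, 0.24521, 0.08812 (working shown to 5 dp, full precision carried).
Each pᵢ log₂ pᵢ term: 0.13027×(-2.94044)=-0.38305, 0.06897×(-3.85798)=-0.26607, 0.19923×(-2.32747)=-0.46371, 0.16092×(-2.63559)=-0.42412, 0.10728×(-3.22055)=-0.34550, 0.24521×(-2.02791)=-0.49726, 0.08812×(-3.50434)=-0.30881.
Sum = -2.68852, so H' = 2.689.

2.689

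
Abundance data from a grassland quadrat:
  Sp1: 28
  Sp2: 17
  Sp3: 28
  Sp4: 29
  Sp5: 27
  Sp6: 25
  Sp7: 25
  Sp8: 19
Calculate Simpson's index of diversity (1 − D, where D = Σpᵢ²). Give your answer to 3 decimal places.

Total N = 28+17+28+29+27+25+25+19 = 198, so the proportions are 0.14141, 0.08586, 0.14141, 0.14646, 0.13636, 0.12626, 0.12626, 0.09596 (working shown to 5 dp, full precision carried).
D = 0.14141² + 0.08586² + 0.14141² + 0.14646² + 0.13636² + 0.12626² + 0.12626² + 0.09596² = 0.02000 + 0.00737 + 0.02000 + 0.02145 + 0.01860 + 0.01594 + 0.01594 + 0.00921 = 0.12851.
So 1 − D = 0.87149, i.e. 0.871 to 3 decimal places.

0.871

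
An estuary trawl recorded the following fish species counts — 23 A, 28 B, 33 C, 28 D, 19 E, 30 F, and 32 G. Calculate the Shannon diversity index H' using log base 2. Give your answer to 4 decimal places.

Total N = 23+28+33+28+19+30+32 = 193, so the proportions are 0.119171, 0.145078, 0.170984, 0.145078, 0.098446, 0.15544, 0.165803 (working shown to 6 dp, full precision carried).
Each pᵢ log₂ pᵢ term: 0.119171×(-3.068895)=-0.365723, 0.145078×(-2.785102)=-0.404056, 0.170984×(-2.548063)=-0.435679, 0.145078×(-2.785102)=-0.404056, 0.098446×(-3.344530)=-0.329254, 0.15544×(-2.685566)=-0.417446, 0.165803×(-2.592457)=-0.429837.
Sum = -2.786052, so H' = 2.7861.

2.7861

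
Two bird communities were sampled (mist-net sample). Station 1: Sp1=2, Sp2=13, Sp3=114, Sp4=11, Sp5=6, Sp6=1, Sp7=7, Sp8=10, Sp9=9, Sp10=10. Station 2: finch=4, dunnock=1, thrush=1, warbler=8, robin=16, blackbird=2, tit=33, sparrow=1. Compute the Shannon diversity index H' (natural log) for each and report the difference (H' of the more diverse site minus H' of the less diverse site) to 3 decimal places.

Station 1: N=183, proportions 0.01093, 0.07104, 0.62295, 0.06011, 0.03279, 0.00546, 0.03825, 0.05464, 0.04918, 0.05464, giving H' = 1.43226 (working shown to 5 dp, full precision carried).
Station 2: N=66, proportions 0.06061, 0.01515, 0.01515, 0.12121, 0.24242, 0.0303, 0.5, 0.01515, giving H' = 1.41218.
Difference = |1.43226 − 1.41218| = 0.02008, i.e. 0.020 to 3 decimal places.

0.020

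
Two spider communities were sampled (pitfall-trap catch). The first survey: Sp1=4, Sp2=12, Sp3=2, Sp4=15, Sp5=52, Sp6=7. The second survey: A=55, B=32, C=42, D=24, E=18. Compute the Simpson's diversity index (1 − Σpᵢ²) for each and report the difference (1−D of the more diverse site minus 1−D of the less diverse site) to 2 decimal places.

0.14

The first survey: N=92, proportions 0.0435, 0.1304, 0.0217, 0.163, 0.5652, 0.0761, giving 1−D = 0.6288 (working shown to 4 dp, full precision carried).
The second survey: N=171, proportions 0.3216, 0.1871, 0.2456, 0.1404, 0.1053, giving 1−D = 0.7704.
Difference = |0.6288 − 0.7704| = 0.1416, i.e. 0.14 to 2 decimal places.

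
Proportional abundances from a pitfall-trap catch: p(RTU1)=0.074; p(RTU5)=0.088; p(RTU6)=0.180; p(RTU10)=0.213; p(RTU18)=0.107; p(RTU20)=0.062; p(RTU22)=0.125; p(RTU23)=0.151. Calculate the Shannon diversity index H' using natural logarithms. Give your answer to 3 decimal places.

Each pᵢ ln pᵢ term (working shown to 5 dp, full precision carried): 0.074×(-2.60369)=-0.19267, 0.088×(-2.43042)=-0.21388, 0.18×(-1.71480)=-0.30866, 0.213×(-1.54646)=-0.32940, 0.107×(-2.23493)=-0.23914, 0.062×(-2.78062)=-0.17240, 0.125×(-2.07944)=-0.25993, 0.151×(-1.89048)=-0.28546.
Sum = -2.00154, so H' = 2.002.

2.002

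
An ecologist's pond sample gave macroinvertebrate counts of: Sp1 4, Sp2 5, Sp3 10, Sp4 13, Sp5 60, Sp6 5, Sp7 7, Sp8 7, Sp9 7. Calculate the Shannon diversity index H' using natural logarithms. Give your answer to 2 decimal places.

1.68

Total N = 4+5+10+13+60+5+7+7+7 = 118, so the proportions are 0.0339, 0.0424, 0.0847, 0.1102, 0.5085, 0.0424, 0.0593, 0.0593, 0.0593 (working shown to 4 dp, full precision carried).
Each pᵢ ln pᵢ term: 0.0339×(-3.3844)=-0.1147, 0.0424×(-3.1612)=-0.1340, 0.0847×(-2.4681)=-0.2092, 0.1102×(-2.2057)=-0.2430, 0.5085×(-0.6763)=-0.3439, 0.0424×(-3.1612)=-0.1340, 0.0593×(-2.8248)=-0.1676, 0.0593×(-2.8248)=-0.1676, 0.0593×(-2.8248)=-0.1676.
Sum = -1.6814, so H' = 1.68.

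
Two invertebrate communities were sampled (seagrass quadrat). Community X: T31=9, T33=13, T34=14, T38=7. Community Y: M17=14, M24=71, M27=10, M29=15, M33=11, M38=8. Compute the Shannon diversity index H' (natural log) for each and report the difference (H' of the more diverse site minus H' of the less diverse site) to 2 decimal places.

Community X: N=43, proportions 0.2093, 0.3023, 0.3256, 0.1628, giving H' = 1.3499 (working shown to 4 dp, full precision carried).
Community Y: N=129, proportions 0.1085, 0.5504, 0.0775, 0.1163, 0.0853, 0.062, giving H' = 1.4005.
Difference = |1.3499 − 1.4005| = 0.0506, i.e. 0.05 to 2 decimal places.

0.05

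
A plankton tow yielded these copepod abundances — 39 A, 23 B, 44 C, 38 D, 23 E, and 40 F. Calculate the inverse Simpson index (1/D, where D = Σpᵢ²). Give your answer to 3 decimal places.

5.669

Total N = 39+23+44+38+23+40 = 207, so the proportions are 0.1884058, 0.1111111, 0.2125604, 0.1835749, 0.1111111, 0.1932367 (working shown to 7 dp, full precision carried).
D = 0.1884058² + 0.1111111² + 0.2125604² + 0.1835749² + 0.1111111² + 0.1932367² = 0.0354967 + 0.0123457 + 0.0451819 + 0.0336997 + 0.0123457 + 0.0373404 = 0.1764102.
So 1/D = 5.66861, i.e. 5.669 to 3 decimal places.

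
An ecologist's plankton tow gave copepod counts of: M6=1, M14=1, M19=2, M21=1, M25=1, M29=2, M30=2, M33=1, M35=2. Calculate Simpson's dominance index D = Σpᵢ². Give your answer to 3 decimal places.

Total N = 1+1+2+1+1+2+2+1+2 = 13, so the proportions are 0.07692, 0.07692, 0.15385, 0.07692, 0.07692, 0.15385, 0.15385, 0.07692, 0.15385 (working shown to 5 dp, full precision carried).
D = 0.07692² + 0.07692² + 0.15385² + 0.07692² + 0.07692² + 0.15385² + 0.15385² + 0.07692² + 0.15385² = 0.00592 + 0.00592 + 0.02367 + 0.00592 + 0.00592 + 0.02367 + 0.02367 + 0.00592 + 0.02367 = 0.12426.
To 3 decimal places, D = 0.124.

0.124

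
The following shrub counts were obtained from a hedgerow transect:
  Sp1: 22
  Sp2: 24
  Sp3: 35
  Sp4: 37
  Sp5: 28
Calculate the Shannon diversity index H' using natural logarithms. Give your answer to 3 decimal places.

Total N = 22+24+35+37+28 = 146, so the proportions are 0.15068, 0.16438, 0.23973, 0.25342, 0.19178 (working shown to 5 dp, full precision carried).
Each pᵢ ln pᵢ term: 0.15068×(-1.89256)=-0.28518, 0.16438×(-1.80555)=-0.29680, 0.23973×(-1.42826)=-0.34239, 0.25342×(-1.37269)=-0.34787, 0.19178×(-1.65140)=-0.31671.
Sum = -1.58896, so H' = 1.589.

1.589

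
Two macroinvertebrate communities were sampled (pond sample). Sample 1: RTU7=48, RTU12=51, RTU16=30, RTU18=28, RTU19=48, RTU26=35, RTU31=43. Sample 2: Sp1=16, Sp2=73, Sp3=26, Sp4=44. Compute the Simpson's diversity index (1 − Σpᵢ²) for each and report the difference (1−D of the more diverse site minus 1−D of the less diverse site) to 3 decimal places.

0.175

Sample 1: N=283, proportions 0.1696113, 0.180212, 0.1060071, 0.0989399, 0.1696113, 0.1236749, 0.1519435, giving 1−D = 0.8505787 (working shown to 7 dp, full precision carried).
Sample 2: N=159, proportions 0.1006289, 0.4591195, 0.163522, 0.2767296, giving 1−D = 0.6757644.
Difference = |0.8505787 − 0.6757644| = 0.1748143, i.e. 0.175 to 3 decimal places.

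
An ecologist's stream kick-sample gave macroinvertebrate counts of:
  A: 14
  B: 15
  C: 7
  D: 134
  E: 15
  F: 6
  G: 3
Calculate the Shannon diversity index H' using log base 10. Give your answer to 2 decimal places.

0.49

Total N = 14+15+7+134+15+6+3 = 194, so the proportions are 0.0722, 0.0773, 0.0361, 0.6907, 0.0773, 0.0309, 0.0155 (working shown to 4 dp, full precision carried).
Each pᵢ log₁₀ pᵢ term: 0.0722×(-1.1417)=-0.0824, 0.0773×(-1.1117)=-0.0860, 0.0361×(-1.4427)=-0.0521, 0.6907×(-0.1607)=-0.1110, 0.0773×(-1.1117)=-0.0860, 0.0309×(-1.5097)=-0.0467, 0.0155×(-1.8107)=-0.0280.
Sum = -0.4920, so H' = 0.49.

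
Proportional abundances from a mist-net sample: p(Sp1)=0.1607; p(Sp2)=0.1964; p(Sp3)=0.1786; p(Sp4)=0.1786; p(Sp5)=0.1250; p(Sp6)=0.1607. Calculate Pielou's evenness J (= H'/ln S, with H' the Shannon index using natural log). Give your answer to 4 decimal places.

0.9948

H' = −Σ pᵢ ln pᵢ = −((-0.293794) + (-0.319661) + (-0.307658) + (-0.307658) + (-0.259930) + (-0.293794)) = 1.782495 (working shown to 6 dp, full precision carried).
With S = 6 species, ln S = 1.791759, so J = 1.782495/1.791759 = 0.994829, i.e. 0.9948 to 4 decimal places.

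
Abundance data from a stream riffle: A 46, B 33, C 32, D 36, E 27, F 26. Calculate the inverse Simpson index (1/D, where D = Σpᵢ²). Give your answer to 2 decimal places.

5.77

Total N = 46+33+32+36+27+26 = 200, so the proportions are 0.23, 0.165, 0.16, 0.18, 0.135, 0.13 (working shown to 6 dp, full precision carried).
D = 0.23² + 0.165² + 0.16² + 0.18² + 0.135² + 0.13² = 0.052900 + 0.027225 + 0.025600 + 0.032400 + 0.018225 + 0.016900 = 0.173250.
So 1/D = 5.7720, i.e. 5.77 to 2 decimal places.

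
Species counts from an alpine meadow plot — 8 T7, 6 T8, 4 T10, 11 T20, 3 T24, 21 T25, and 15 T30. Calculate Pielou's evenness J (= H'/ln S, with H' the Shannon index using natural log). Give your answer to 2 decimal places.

0.91

Total N = 8+6+4+11+3+21+15 = 68, so the proportions are 0.1176, 0.0882, 0.0588, 0.1618, 0.0441, 0.3088, 0.2206 (working shown to 4 dp, full precision carried).
H' = −Σ pᵢ ln pᵢ = −((-0.2518) + (-0.2142) + (-0.1667) + (-0.2947) + (-0.1377) + (-0.3629) + (-0.3334)) = 1.7613.
With S = 7 species, ln S = 1.9459, so J = 1.7613/1.9459 = 0.9051, i.e. 0.91 to 2 decimal places.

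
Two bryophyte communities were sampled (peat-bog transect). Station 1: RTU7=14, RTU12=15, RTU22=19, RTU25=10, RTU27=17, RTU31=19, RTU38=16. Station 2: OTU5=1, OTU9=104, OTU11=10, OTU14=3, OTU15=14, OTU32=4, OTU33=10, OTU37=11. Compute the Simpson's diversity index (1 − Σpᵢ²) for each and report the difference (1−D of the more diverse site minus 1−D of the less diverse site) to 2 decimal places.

0.31

Station 1: N=110, proportions 0.12727, 0.13636, 0.17273, 0.09091, 0.15455, 0.17273, 0.14545, giving 1−D = 0.85223 (working shown to 5 dp, full precision carried).
Station 2: N=157, proportions 0.00637, 0.66242, 0.06369, 0.01911, 0.08917, 0.02548, 0.06369, 0.07006, giving 1−D = 0.53917.
Difference = |0.85223 − 0.53917| = 0.31306, i.e. 0.31 to 2 decimal places.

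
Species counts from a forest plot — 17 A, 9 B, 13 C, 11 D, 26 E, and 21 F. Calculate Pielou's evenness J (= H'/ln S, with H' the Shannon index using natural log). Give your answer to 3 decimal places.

Total N = 17+9+13+11+26+21 = 97, so the proportions are 0.17526, 0.09278, 0.13402, 0.1134, 0.26804, 0.21649 (working shown to 5 dp, full precision carried).
H' = −Σ pᵢ ln pᵢ = −((-0.30521) + (-0.22059) + (-0.26935) + (-0.24686) + (-0.35291) + (-0.33128)) = 1.72619.
With S = 6 species, ln S = 1.79176, so J = 1.72619/1.79176 = 0.96341, i.e. 0.963 to 3 decimal places.

0.963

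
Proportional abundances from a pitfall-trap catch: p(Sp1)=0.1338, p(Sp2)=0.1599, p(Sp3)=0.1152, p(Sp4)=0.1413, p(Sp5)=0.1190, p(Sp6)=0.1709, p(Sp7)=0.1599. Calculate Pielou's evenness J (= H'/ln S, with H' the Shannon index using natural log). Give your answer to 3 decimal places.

0.995

H' = −Σ pᵢ ln pᵢ = −((-0.26913) + (-0.29313) + (-0.24896) + (-0.27651) + (-0.25331) + (-0.30193) + (-0.29313)) = 1.93608 (working shown to 5 dp, full precision carried).
With S = 7 species, ln S = 1.94591, so J = 1.93608/1.94591 = 0.99495, i.e. 0.995 to 3 decimal places.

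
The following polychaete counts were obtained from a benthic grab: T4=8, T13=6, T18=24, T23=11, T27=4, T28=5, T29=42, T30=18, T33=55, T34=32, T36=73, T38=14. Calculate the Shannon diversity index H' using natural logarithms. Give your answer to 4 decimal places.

Total N = 8+6+24+11+4+5+42+18+55+32+73+14 = 292, so the proportions are 0.027397, 0.020548, 0.082192, 0.037671, 0.013699, 0.017123, 0.143836, 0.061644, 0.188356, 0.109589, 0.25, 0.047945 (working shown to 6 dp, full precision carried).
Each pᵢ ln pᵢ term: 0.027397×(-3.597312)=-0.098557, 0.020548×(-3.884994)=-0.079829, 0.082192×(-2.498700)=-0.205373, 0.037671×(-3.278859)=-0.123519, 0.013699×(-4.290459)=-0.058773, 0.017123×(-4.067316)=-0.069646, 0.143836×(-1.939084)=-0.278909, 0.061644×(-2.786382)=-0.171763, 0.188356×(-1.669421)=-0.314446, 0.109589×(-2.211018)=-0.242303, 0.25×(-1.386294)=-0.346574, 0.047945×(-3.037696)=-0.145643.
Sum = -2.135334, so H' = 2.1353.

2.1353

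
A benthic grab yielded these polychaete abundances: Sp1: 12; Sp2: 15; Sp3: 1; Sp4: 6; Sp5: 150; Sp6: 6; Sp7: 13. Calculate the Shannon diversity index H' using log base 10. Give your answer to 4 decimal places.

0.4315

Total N = 12+15+1+6+150+6+13 = 203, so the proportions are 0.059113, 0.073892, 0.004926, 0.029557, 0.738916, 0.029557, 0.064039 (working shown to 6 dp, full precision carried).
Each pᵢ log₁₀ pᵢ term: 0.059113×(-1.228315)=-0.072610, 0.073892×(-1.131405)=-0.083601, 0.004926×(-2.307496)=-0.011367, 0.029557×(-1.529345)=-0.045202, 0.738916×(-0.131405)=-0.097097, 0.029557×(-1.529345)=-0.045202, 0.064039×(-1.193553)=-0.076434.
Sum = -0.431514, so H' = 0.4315.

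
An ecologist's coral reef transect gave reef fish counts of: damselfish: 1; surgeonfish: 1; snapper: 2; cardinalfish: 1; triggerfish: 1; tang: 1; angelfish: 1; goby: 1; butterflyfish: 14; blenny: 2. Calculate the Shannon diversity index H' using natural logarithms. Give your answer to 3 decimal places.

Total N = 1+1+2+1+1+1+1+1+14+2 = 25, so the proportions are 0.04, 0.04, 0.08, 0.04, 0.04, 0.04, 0.04, 0.04, 0.56, 0.08 (working shown to 5 dp, full precision carried).
Each pᵢ ln pᵢ term: 0.04×(-3.21888)=-0.12876, 0.04×(-3.21888)=-0.12876, 0.08×(-2.52573)=-0.20206, 0.04×(-3.21888)=-0.12876, 0.04×(-3.21888)=-0.12876, 0.04×(-3.21888)=-0.12876, 0.04×(-3.21888)=-0.12876, 0.04×(-3.21888)=-0.12876, 0.56×(-0.57982)=-0.32470, 0.08×(-2.52573)=-0.20206.
Sum = -1.63010, so H' = 1.630.

1.630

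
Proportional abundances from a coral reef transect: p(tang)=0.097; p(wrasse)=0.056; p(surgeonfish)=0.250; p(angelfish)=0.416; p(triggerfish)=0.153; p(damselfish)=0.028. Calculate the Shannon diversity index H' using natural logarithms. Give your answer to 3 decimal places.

Each pᵢ ln pᵢ term (working shown to 7 dp, full precision carried): 0.097×(-2.3330443)=-0.2263053, 0.056×(-2.8824036)=-0.1614146, 0.25×(-1.3862944)=-0.3465736, 0.416×(-0.8770700)=-0.3648611, 0.153×(-1.8773174)=-0.2872296, 0.028×(-3.5755508)=-0.1001154.
Sum = -1.4864996, so H' = 1.486.

1.486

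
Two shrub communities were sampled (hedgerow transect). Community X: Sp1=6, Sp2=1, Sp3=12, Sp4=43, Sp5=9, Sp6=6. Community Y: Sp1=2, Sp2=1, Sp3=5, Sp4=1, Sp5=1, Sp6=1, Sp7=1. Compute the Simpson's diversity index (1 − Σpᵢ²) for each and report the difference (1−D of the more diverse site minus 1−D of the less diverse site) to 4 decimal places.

Community X: N=77, proportions 0.077922, 0.012987, 0.155844, 0.558442, 0.116883, 0.077922, giving 1−D = 0.637882 (working shown to 6 dp, full precision carried).
Community Y: N=12, proportions 0.166667, 0.083333, 0.416667, 0.083333, 0.083333, 0.083333, 0.083333, giving 1−D = 0.763889.
Difference = |0.637882 − 0.763889| = 0.126007, i.e. 0.1260 to 4 decimal places.

0.1260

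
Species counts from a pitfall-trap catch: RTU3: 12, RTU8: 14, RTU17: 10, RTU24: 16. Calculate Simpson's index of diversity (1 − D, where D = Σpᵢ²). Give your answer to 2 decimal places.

0.74

Total N = 12+14+10+16 = 52, so the proportions are 0.2308, 0.2692, 0.1923, 0.3077 (working shown to 4 dp, full precision carried).
D = 0.2308² + 0.2692² + 0.1923² + 0.3077² = 0.0533 + 0.0725 + 0.0370 + 0.0947 = 0.2574.
So 1 − D = 0.7426, i.e. 0.74 to 2 decimal places.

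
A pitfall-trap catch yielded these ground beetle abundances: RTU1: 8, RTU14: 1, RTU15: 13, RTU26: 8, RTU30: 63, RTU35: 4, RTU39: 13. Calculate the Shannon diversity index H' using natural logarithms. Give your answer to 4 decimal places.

Total N = 8+1+13+8+63+4+13 = 110, so the proportions are 0.072727, 0.009091, 0.118182, 0.072727, 0.572727, 0.036364, 0.118182 (working shown to 6 dp, full precision carried).
Each pᵢ ln pᵢ term: 0.072727×(-2.621039)=-0.190621, 0.009091×(-4.700480)=-0.042732, 0.118182×(-2.135531)=-0.252381, 0.072727×(-2.621039)=-0.190621, 0.572727×(-0.557346)=-0.319207, 0.036364×(-3.314186)=-0.120516, 0.118182×(-2.135531)=-0.252381.
Sum = -1.368458, so H' = 1.3685.

1.3685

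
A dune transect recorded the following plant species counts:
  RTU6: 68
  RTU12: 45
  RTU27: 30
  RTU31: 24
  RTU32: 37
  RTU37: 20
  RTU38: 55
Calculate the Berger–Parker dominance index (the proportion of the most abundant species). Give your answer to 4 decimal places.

Total N = 68+45+30+24+37+20+55 = 279, so the proportions are 0.243728, 0.16129, 0.107527, 0.086022, 0.132616, 0.071685, 0.197133 (working shown to 6 dp, full precision carried).
The largest proportion is 0.243728, i.e. d = 0.2437 to 4 decimal places.

0.2437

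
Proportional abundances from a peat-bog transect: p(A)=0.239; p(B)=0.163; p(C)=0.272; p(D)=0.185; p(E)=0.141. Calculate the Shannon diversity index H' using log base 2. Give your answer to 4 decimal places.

2.2799

Each pᵢ log₂ pᵢ term (working shown to 6 dp, full precision carried): 0.239×(-2.064917)=-0.493515, 0.163×(-2.617056)=-0.426580, 0.272×(-1.878321)=-0.510903, 0.185×(-2.434403)=-0.450365, 0.141×(-2.826233)=-0.398499.
Sum = -2.279862, so H' = 2.2799.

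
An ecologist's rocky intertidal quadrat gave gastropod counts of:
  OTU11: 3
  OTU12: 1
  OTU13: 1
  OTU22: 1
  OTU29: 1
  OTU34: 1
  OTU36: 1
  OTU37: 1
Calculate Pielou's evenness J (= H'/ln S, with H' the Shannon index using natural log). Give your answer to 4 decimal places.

0.9488

Total N = 3+1+1+1+1+1+1+1 = 10, so the proportions are 0.3, 0.1, 0.1, 0.1, 0.1, 0.1, 0.1, 0.1 (working shown to 6 dp, full precision carried).
H' = −Σ pᵢ ln pᵢ = −((-0.361192) + (-0.230259) + (-0.230259) + (-0.230259) + (-0.230259) + (-0.230259) + (-0.230259) + (-0.230259)) = 1.973001.
With S = 8 species, ln S = 2.079442, so J = 1.973001/2.079442 = 0.948813, i.e. 0.9488 to 4 decimal places.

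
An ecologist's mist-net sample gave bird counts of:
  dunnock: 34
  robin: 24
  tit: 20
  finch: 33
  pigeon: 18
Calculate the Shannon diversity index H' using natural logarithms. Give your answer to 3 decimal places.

Total N = 34+24+20+33+18 = 129, so the proportions are 0.26357, 0.18605, 0.15504, 0.25581, 0.13953 (working shown to 5 dp, full precision carried).
Each pᵢ ln pᵢ term: 0.26357×(-1.33345)=-0.35145, 0.18605×(-1.68176)=-0.31289, 0.15504×(-1.86408)=-0.28900, 0.25581×(-1.36330)=-0.34875, 0.13953×(-1.96944)=-0.27481.
Sum = -1.57690, so H' = 1.577.

1.577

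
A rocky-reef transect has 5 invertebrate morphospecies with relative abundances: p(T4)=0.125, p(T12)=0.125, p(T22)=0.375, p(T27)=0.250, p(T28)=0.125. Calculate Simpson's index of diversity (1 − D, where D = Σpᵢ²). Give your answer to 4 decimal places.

D = 0.125² + 0.125² + 0.375² + 0.25² + 0.125² = 0.015625 + 0.015625 + 0.140625 + 0.062500 + 0.015625 = 0.250000 (working shown to 6 dp, full precision carried).
So 1 − D = 0.750000, i.e. 0.7500 to 4 decimal places.

0.7500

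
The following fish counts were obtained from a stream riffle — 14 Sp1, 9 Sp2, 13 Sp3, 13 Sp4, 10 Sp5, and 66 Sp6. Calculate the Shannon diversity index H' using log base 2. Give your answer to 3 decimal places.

Total N = 14+9+13+13+10+66 = 125, so the proportions are 0.112, 0.072, 0.104, 0.104, 0.08, 0.528 (working shown to 5 dp, full precision carried).
Each pᵢ log₂ pᵢ term: 0.112×(-3.15843)=-0.35374, 0.072×(-3.79586)=-0.27330, 0.104×(-3.26534)=-0.33960, 0.104×(-3.26534)=-0.33960, 0.08×(-3.64386)=-0.29151, 0.528×(-0.92139)=-0.48649.
Sum = -2.08424, so H' = 2.084.

2.084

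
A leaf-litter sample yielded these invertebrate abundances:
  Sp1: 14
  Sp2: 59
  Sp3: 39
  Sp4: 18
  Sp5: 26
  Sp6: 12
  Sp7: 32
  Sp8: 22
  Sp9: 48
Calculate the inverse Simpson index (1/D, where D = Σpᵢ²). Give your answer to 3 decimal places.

Total N = 14+59+39+18+26+12+32+22+48 = 270, so the proportions are 0.0518519, 0.2185185, 0.1444444, 0.0666667, 0.0962963, 0.0444444, 0.1185185, 0.0814815, 0.1777778 (working shown to 7 dp, full precision carried).
D = 0.0518519² + 0.2185185² + 0.1444444² + 0.0666667² + 0.0962963² + 0.0444444² + 0.1185185² + 0.0814815² + 0.1777778² = 0.0026886 + 0.0477503 + 0.0208642 + 0.0044444 + 0.0092730 + 0.0019753 + 0.0140466 + 0.0066392 + 0.0316049 = 0.1392867.
So 1/D = 7.17944, i.e. 7.179 to 3 decimal places.

7.179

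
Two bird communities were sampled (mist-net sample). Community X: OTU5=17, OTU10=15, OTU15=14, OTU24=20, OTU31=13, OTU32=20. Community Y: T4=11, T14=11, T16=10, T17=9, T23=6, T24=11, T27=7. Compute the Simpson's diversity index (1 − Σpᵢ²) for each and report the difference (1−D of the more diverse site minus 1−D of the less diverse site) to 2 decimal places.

Community X: N=99, proportions 0.1717, 0.1515, 0.1414, 0.202, 0.1313, 0.202, giving 1−D = 0.8287 (working shown to 4 dp, full precision carried).
Community Y: N=65, proportions 0.1692, 0.1692, 0.1538, 0.1385, 0.0923, 0.1692, 0.1077, giving 1−D = 0.8511.
Difference = |0.8287 − 0.8511| = 0.0224, i.e. 0.02 to 2 decimal places.

0.02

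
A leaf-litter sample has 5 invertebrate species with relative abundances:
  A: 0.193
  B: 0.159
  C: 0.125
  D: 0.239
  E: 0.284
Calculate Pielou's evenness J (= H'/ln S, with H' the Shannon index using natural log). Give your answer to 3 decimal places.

0.975

H' = −Σ pᵢ ln pᵢ = −((-0.31750) + (-0.29238) + (-0.25993) + (-0.34208) + (-0.35749)) = 1.56938 (working shown to 5 dp, full precision carried).
With S = 5 species, ln S = 1.60944, so J = 1.56938/1.60944 = 0.97511, i.e. 0.975 to 3 decimal places.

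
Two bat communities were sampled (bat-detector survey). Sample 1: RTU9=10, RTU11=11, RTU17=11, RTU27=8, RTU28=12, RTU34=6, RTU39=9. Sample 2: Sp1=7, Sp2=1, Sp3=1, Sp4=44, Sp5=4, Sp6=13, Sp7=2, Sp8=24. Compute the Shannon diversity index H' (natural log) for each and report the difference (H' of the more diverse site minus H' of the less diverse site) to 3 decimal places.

Sample 1: N=67, proportions 0.14925, 0.16418, 0.16418, 0.1194, 0.1791, 0.08955, 0.13433, giving H' = 1.92470 (working shown to 5 dp, full precision carried).
Sample 2: N=96, proportions 0.07292, 0.01042, 0.01042, 0.45833, 0.04167, 0.13542, 0.02083, 0.25, giving H' = 1.47399.
Difference = |1.92470 − 1.47399| = 0.45071, i.e. 0.451 to 3 decimal places.

0.451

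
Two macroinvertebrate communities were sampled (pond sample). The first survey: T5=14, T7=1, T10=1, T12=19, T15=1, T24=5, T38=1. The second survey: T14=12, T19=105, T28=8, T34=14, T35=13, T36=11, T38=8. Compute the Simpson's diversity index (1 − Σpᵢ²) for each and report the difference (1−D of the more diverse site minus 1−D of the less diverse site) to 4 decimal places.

0.0708

The first survey: N=42, proportions 0.333333, 0.02381, 0.02381, 0.452381, 0.02381, 0.119048, 0.02381, giving 1−D = 0.667800 (working shown to 6 dp, full precision carried).
The second survey: N=171, proportions 0.070175, 0.614035, 0.046784, 0.081871, 0.076023, 0.064327, 0.046784, giving 1−D = 0.597038.
Difference = |0.667800 − 0.597038| = 0.070762, i.e. 0.0708 to 4 decimal places.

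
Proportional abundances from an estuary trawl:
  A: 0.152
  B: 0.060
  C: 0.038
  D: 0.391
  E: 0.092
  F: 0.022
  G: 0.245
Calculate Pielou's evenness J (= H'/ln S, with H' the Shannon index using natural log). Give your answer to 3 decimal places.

0.819

H' = −Σ pᵢ ln pᵢ = −((-0.28635) + (-0.16880) + (-0.12427) + (-0.36717) + (-0.21951) + (-0.08397) + (-0.34459)) = 1.59466 (working shown to 5 dp, full precision carried).
With S = 7 species, ln S = 1.94591, so J = 1.59466/1.94591 = 0.81949, i.e. 0.819 to 3 decimal places.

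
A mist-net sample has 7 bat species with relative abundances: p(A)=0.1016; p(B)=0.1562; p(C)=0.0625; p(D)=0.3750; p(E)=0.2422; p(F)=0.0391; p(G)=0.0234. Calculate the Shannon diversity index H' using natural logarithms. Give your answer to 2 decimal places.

1.62

Each pᵢ ln pᵢ term (working shown to 4 dp, full precision carried): 0.1016×(-2.2867)=-0.2323, 0.1562×(-1.8566)=-0.2900, 0.0625×(-2.7726)=-0.1733, 0.375×(-0.9808)=-0.3678, 0.2422×(-1.4180)=-0.3434, 0.0391×(-3.2416)=-0.1267, 0.0234×(-3.7550)=-0.0879.
Sum = -1.6215, so H' = 1.62.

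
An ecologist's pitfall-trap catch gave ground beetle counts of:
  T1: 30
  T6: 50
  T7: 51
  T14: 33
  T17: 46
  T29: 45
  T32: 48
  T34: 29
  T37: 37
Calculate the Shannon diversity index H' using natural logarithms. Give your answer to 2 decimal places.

Total N = 30+50+51+33+46+45+48+29+37 = 369, so the proportions are 0.0813, 0.1355, 0.1382, 0.0894, 0.1247, 0.122, 0.1301, 0.0786, 0.1003 (working shown to 4 dp, full precision carried).
Each pᵢ ln pᵢ term: 0.0813×(-2.5096)=-0.2040, 0.1355×(-1.9988)=-0.2708, 0.1382×(-1.9790)=-0.2735, 0.0894×(-2.4143)=-0.2159, 0.1247×(-2.0822)=-0.2596, 0.122×(-2.1041)=-0.2566, 0.1301×(-2.0396)=-0.2653, 0.0786×(-2.5435)=-0.1999, 0.1003×(-2.2999)=-0.2306.
Sum = -2.1763, so H' = 2.18.

2.18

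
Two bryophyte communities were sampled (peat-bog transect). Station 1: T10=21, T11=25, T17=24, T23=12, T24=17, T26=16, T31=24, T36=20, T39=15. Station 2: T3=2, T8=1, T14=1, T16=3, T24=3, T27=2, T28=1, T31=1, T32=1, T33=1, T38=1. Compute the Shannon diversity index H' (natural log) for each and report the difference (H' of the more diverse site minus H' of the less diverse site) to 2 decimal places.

Station 1: N=174, proportions 0.1207, 0.1437, 0.1379, 0.069, 0.0977, 0.092, 0.1379, 0.1149, 0.0862, giving H' = 2.1715 (working shown to 4 dp, full precision carried).
Station 2: N=17, proportions 0.1176, 0.0588, 0.0588, 0.1765, 0.1765, 0.1176, 0.0588, 0.0588, 0.0588, 0.0588, 0.0588, giving H' = 2.2824.
Difference = |2.1715 − 2.2824| = 0.1109, i.e. 0.11 to 2 decimal places.

0.11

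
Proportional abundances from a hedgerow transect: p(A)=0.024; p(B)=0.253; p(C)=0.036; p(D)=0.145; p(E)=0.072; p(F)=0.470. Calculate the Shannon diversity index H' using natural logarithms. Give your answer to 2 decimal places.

1.38

Each pᵢ ln pᵢ term (working shown to 4 dp, full precision carried): 0.024×(-3.7297)=-0.0895, 0.253×(-1.3744)=-0.3477, 0.036×(-3.3242)=-0.1197, 0.145×(-1.9310)=-0.2800, 0.072×(-2.6311)=-0.1894, 0.47×(-0.7550)=-0.3549.
Sum = -1.3812, so H' = 1.38.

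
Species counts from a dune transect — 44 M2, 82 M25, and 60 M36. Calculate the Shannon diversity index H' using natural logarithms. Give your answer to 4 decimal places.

1.0671

Total N = 44+82+60 = 186, so the proportions are 0.236559, 0.44086, 0.322581 (working shown to 6 dp, full precision carried).
Each pᵢ ln pᵢ term: 0.236559×(-1.441557)=-0.341013, 0.44086×(-0.819027)=-0.361077, 0.322581×(-1.131402)=-0.364968.
Sum = -1.067059, so H' = 1.0671.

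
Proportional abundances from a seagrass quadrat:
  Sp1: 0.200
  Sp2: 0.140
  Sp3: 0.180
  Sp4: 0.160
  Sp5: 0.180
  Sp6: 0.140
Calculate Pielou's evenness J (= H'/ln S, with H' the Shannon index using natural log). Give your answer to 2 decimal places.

H' = −Σ pᵢ ln pᵢ = −((-0.3219) + (-0.2753) + (-0.3087) + (-0.2932) + (-0.3087) + (-0.2753)) = 1.7829 (working shown to 4 dp, full precision carried).
With S = 6 species, ln S = 1.7918, so J = 1.7829/1.7918 = 0.9951, i.e. 1.00 to 2 decimal places.

1.00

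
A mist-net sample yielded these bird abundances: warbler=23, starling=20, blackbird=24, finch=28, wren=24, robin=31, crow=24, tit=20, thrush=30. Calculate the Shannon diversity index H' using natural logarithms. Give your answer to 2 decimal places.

Total N = 23+20+24+28+24+31+24+20+30 = 224, so the proportions are 0.1027, 0.0893, 0.1071, 0.125, 0.1071, 0.1384, 0.1071, 0.0893, 0.1339 (working shown to 4 dp, full precision carried).
Each pᵢ ln pᵢ term: 0.1027×(-2.2762)=-0.2337, 0.0893×(-2.4159)=-0.2157, 0.1071×(-2.2336)=-0.2393, 0.125×(-2.0794)=-0.2599, 0.1071×(-2.2336)=-0.2393, 0.1384×(-1.9777)=-0.2737, 0.1071×(-2.2336)=-0.2393, 0.0893×(-2.4159)=-0.2157, 0.1339×(-2.0104)=-0.2693.
Sum = -2.1859, so H' = 2.19.

2.19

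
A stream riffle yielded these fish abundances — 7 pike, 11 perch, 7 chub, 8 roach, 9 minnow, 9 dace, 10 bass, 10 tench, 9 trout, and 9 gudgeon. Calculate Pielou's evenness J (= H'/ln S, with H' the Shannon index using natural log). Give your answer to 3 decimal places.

Total N = 7+11+7+8+9+9+10+10+9+9 = 89, so the proportions are 0.07865, 0.1236, 0.07865, 0.08989, 0.10112, 0.10112, 0.11236, 0.11236, 0.10112, 0.10112 (working shown to 5 dp, full precision carried).
H' = −Σ pᵢ ln pᵢ = −((-0.19999) + (-0.25841) + (-0.19999) + (-0.21656) + (-0.23172) + (-0.23172) + (-0.24562) + (-0.24562) + (-0.23172) + (-0.23172)) = 2.29305.
With S = 10 species, ln S = 2.30259, so J = 2.29305/2.30259 = 0.99586, i.e. 0.996 to 3 decimal places.

0.996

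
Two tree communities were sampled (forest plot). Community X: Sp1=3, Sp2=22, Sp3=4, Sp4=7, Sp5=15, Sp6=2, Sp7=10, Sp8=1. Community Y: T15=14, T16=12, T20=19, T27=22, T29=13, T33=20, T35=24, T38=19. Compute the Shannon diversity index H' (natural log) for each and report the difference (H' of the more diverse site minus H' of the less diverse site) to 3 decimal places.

Community X: N=64, proportions 0.046875, 0.34375, 0.0625, 0.109375, 0.234375, 0.03125, 0.15625, 0.015625, giving H' = 1.729223 (working shown to 6 dp, full precision carried).
Community Y: N=143, proportions 0.097902, 0.083916, 0.132867, 0.153846, 0.090909, 0.13986, 0.167832, 0.132867, giving H' = 2.052428.
Difference = |1.729223 − 2.052428| = 0.323205, i.e. 0.323 to 3 decimal places.

0.323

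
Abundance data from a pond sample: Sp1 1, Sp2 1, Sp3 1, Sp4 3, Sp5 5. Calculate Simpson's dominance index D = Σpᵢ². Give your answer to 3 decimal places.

Total N = 1+1+1+3+5 = 11, so the proportions are 0.09091, 0.09091, 0.09091, 0.27273, 0.45455 (working shown to 5 dp, full precision carried).
D = 0.09091² + 0.09091² + 0.09091² + 0.27273² + 0.45455² = 0.00826 + 0.00826 + 0.00826 + 0.07438 + 0.20661 = 0.30579.
To 3 decimal places, D = 0.306.

0.306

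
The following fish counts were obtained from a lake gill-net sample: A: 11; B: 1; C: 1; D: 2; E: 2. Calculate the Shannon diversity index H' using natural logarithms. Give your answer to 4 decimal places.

1.1185

Total N = 11+1+1+2+2 = 17, so the proportions are 0.647059, 0.058824, 0.058824, 0.117647, 0.117647 (working shown to 6 dp, full precision carried).
Each pᵢ ln pᵢ term: 0.647059×(-0.435318)=-0.281676, 0.058824×(-2.833213)=-0.166660, 0.058824×(-2.833213)=-0.166660, 0.117647×(-2.140066)=-0.251772, 0.117647×(-2.140066)=-0.251772.
Sum = -1.118541, so H' = 1.1185.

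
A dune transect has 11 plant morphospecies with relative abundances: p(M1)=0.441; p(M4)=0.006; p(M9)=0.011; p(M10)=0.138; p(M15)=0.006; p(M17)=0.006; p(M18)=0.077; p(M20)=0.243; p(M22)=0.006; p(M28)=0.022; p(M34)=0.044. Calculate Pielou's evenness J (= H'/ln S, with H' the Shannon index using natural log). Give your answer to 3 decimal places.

H' = −Σ pᵢ ln pᵢ = −((-0.36105) + (-0.03070) + (-0.04961) + (-0.27331) + (-0.03070) + (-0.03070) + (-0.19742) + (-0.34377) + (-0.03070) + (-0.08397) + (-0.13744)) = 1.56935 (working shown to 5 dp, full precision carried).
With S = 11 species, ln S = 2.39790, so J = 1.56935/2.39790 = 0.65447, i.e. 0.654 to 3 decimal places.

0.654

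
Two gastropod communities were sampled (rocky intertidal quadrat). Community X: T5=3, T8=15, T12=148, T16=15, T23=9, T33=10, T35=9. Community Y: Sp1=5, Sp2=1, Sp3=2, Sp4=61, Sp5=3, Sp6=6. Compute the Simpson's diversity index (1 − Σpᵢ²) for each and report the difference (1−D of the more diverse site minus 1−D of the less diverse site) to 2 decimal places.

Community X: N=209, proportions 0.01435, 0.07177, 0.70813, 0.07177, 0.04306, 0.04785, 0.04306, giving 1−D = 0.48204 (working shown to 5 dp, full precision carried).
Community Y: N=78, proportions 0.0641, 0.01282, 0.02564, 0.78205, 0.03846, 0.07692, giving 1−D = 0.37607.
Difference = |0.48204 − 0.37607| = 0.10597, i.e. 0.11 to 2 decimal places.

0.11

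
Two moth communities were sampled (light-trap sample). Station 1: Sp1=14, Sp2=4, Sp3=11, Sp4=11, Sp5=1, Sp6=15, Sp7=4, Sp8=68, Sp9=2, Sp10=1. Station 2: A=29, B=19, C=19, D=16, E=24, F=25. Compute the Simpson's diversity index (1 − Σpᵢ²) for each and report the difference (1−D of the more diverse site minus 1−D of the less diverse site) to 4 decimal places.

0.1370

Station 1: N=131, proportions 0.10687023, 0.03053435, 0.08396947, 0.08396947, 0.00763359, 0.11450382, 0.03053435, 0.51908397, 0.01526718, 0.00763359, giving 1−D = 0.68970340 (working shown to 8 dp, full precision carried).
Station 2: N=132, proportions 0.21969697, 0.14393939, 0.14393939, 0.12121212, 0.18181818, 0.18939394, giving 1−D = 0.82667585.
Difference = |0.68970340 − 0.82667585| = 0.13697245, i.e. 0.1370 to 4 decimal places.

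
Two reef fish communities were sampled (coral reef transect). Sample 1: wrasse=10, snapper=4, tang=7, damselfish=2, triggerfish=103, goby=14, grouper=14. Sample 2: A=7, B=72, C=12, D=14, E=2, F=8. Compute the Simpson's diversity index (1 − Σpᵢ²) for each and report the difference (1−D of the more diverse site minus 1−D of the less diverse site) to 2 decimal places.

Sample 1: N=154, proportions 0.06494, 0.02597, 0.04545, 0.01299, 0.66883, 0.09091, 0.09091, giving 1−D = 0.52901 (working shown to 5 dp, full precision carried).
Sample 2: N=115, proportions 0.06087, 0.62609, 0.10435, 0.12174, 0.01739, 0.06957, giving 1−D = 0.57346.
Difference = |0.52901 − 0.57346| = 0.04445, i.e. 0.04 to 2 decimal places.

0.04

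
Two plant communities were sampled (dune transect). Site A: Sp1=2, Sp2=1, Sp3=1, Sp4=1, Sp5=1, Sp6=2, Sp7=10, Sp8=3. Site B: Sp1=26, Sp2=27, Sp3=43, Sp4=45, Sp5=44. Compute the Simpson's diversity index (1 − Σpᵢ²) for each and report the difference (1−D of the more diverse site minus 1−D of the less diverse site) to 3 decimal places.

Site A: N=21, proportions 0.09524, 0.04762, 0.04762, 0.04762, 0.04762, 0.09524, 0.47619, 0.14286, giving 1−D = 0.72562 (working shown to 5 dp, full precision carried).
Site B: N=185, proportions 0.14054, 0.14595, 0.23243, 0.24324, 0.23784, giving 1−D = 0.78919.
Difference = |0.72562 − 0.78919| = 0.06357, i.e. 0.064 to 3 decimal places.

0.064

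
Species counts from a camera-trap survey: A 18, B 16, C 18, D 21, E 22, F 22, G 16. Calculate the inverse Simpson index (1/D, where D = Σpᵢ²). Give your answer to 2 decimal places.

6.89

Total N = 18+16+18+21+22+22+16 = 133, so the proportions are 0.135338, 0.120301, 0.135338, 0.157895, 0.165414, 0.165414, 0.120301 (working shown to 6 dp, full precision carried).
D = 0.135338² + 0.120301² + 0.135338² + 0.157895² + 0.165414² + 0.165414² + 0.120301² = 0.018316 + 0.014472 + 0.018316 + 0.024931 + 0.027362 + 0.027362 + 0.014472 = 0.145231.
So 1/D = 6.8856, i.e. 6.89 to 2 decimal places.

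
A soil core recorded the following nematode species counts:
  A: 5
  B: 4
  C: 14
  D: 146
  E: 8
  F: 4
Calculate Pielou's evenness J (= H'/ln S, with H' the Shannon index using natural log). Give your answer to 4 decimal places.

0.4335

Total N = 5+4+14+146+8+4 = 181, so the proportions are 0.027624, 0.022099, 0.077348, 0.80663, 0.044199, 0.022099 (working shown to 6 dp, full precision carried).
H' = −Σ pᵢ ln pᵢ = −((-0.099145) + (-0.084248) + (-0.197968) + (-0.173337) + (-0.137859) + (-0.084248)) = 0.776804.
With S = 6 species, ln S = 1.791759, so J = 0.776804/1.791759 = 0.433543, i.e. 0.4335 to 4 decimal places.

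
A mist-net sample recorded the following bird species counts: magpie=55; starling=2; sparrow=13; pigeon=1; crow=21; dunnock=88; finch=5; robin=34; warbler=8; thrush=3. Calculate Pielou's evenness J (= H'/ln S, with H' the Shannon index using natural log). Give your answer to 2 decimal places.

0.74

Total N = 55+2+13+1+21+88+5+34+8+3 = 230, so the proportions are 0.2391, 0.0087, 0.0565, 0.0043, 0.0913, 0.3826, 0.0217, 0.1478, 0.0348, 0.013 (working shown to 4 dp, full precision carried).
H' = −Σ pᵢ ln pᵢ = −((-0.3421) + (-0.0413) + (-0.1624) + (-0.0236) + (-0.2185) + (-0.3676) + (-0.0832) + (-0.2826) + (-0.1168) + (-0.0566)) = 1.6948.
With S = 10 species, ln S = 2.3026, so J = 1.6948/2.3026 = 0.7361, i.e. 0.74 to 2 decimal places.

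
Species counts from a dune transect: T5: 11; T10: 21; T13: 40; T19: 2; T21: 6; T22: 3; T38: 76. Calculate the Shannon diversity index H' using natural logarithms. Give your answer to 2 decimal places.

1.41

Total N = 11+21+40+2+6+3+76 = 159, so the proportions are 0.0692, 0.1321, 0.2516, 0.0126, 0.0377, 0.0189, 0.478 (working shown to 4 dp, full precision carried).
Each pᵢ ln pᵢ term: 0.0692×(-2.6710)=-0.1848, 0.1321×(-2.0244)=-0.2674, 0.2516×(-1.3800)=-0.3472, 0.0126×(-4.3758)=-0.0550, 0.0377×(-3.2771)=-0.1237, 0.0189×(-3.9703)=-0.0749, 0.478×(-0.7382)=-0.3528.
Sum = -1.4058, so H' = 1.41.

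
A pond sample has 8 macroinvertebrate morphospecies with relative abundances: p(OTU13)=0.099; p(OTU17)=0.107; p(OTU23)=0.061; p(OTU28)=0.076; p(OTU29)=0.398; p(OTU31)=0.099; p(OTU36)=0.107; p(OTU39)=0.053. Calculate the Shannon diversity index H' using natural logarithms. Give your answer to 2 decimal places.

Each pᵢ ln pᵢ term (working shown to 4 dp, full precision carried): 0.099×(-2.3126)=-0.2290, 0.107×(-2.2349)=-0.2391, 0.061×(-2.7969)=-0.1706, 0.076×(-2.5770)=-0.1959, 0.398×(-0.9213)=-0.3667, 0.099×(-2.3126)=-0.2290, 0.107×(-2.2349)=-0.2391, 0.053×(-2.9375)=-0.1557.
Sum = -1.8250, so H' = 1.83.

1.83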